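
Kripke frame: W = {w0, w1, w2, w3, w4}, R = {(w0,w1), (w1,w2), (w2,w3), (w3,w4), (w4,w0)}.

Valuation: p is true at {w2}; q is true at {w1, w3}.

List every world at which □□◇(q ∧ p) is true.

w0: successors {w1}; □◇(q ∧ p) there: w1:F. ✗
w1: successors {w2}; □◇(q ∧ p) there: w2:F. ✗
w2: successors {w3}; □◇(q ∧ p) there: w3:F. ✗
w3: successors {w4}; □◇(q ∧ p) there: w4:F. ✗
w4: successors {w0}; □◇(q ∧ p) there: w0:F. ✗

∅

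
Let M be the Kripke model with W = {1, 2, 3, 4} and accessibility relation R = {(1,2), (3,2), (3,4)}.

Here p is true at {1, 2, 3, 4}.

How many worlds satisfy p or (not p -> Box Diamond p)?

4

1: p is T, not p -> Box Diamond p is T. ✓
2: p is T, not p -> Box Diamond p is T. ✓
3: p is T, not p -> Box Diamond p is T. ✓
4: p is T, not p -> Box Diamond p is T. ✓
Satisfying worlds: {1, 2, 3, 4}.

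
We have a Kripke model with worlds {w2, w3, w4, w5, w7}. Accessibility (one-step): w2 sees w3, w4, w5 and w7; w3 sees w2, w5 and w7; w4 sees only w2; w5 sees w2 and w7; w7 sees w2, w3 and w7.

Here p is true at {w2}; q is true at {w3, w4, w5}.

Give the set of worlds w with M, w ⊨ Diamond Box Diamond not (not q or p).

{w2, w3, w5, w7}

w2: successors {w3, w4, w5, w7}; Box Diamond not (not q or p) there: w3:F, w4:T, w5:T, w7:T. ✓
w3: successors {w2, w5, w7}; Box Diamond not (not q or p) there: w2:F, w5:T, w7:T. ✓
w4: successors {w2}; Box Diamond not (not q or p) there: w2:F. ✗
w5: successors {w2, w7}; Box Diamond not (not q or p) there: w2:F, w7:T. ✓
w7: successors {w2, w3, w7}; Box Diamond not (not q or p) there: w2:F, w3:F, w7:T. ✓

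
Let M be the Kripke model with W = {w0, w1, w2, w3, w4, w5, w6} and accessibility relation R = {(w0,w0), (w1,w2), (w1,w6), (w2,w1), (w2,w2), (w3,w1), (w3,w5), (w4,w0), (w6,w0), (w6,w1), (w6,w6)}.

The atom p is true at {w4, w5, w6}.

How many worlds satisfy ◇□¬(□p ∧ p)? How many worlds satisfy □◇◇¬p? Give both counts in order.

6 and 6

For ◇□¬(□p ∧ p):
w0: successors {w0}; □¬(□p ∧ p) there: w0:T. ✓
w1: successors {w2, w6}; □¬(□p ∧ p) there: w2:T, w6:T. ✓
w2: successors {w1, w2}; □¬(□p ∧ p) there: w1:T, w2:T. ✓
w3: successors {w1, w5}; □¬(□p ∧ p) there: w1:T, w5:T. ✓
w4: successors {w0}; □¬(□p ∧ p) there: w0:T. ✓
w5: no successors, so ◇□¬(□p ∧ p) fails. ✗
w6: successors {w0, w1, w6}; □¬(□p ∧ p) there: w0:T, w1:T, w6:T. ✓
— 6 worlds.
For □◇◇¬p:
w0: successors {w0}; ◇◇¬p there: w0:T. ✓
w1: successors {w2, w6}; ◇◇¬p there: w2:T, w6:T. ✓
w2: successors {w1, w2}; ◇◇¬p there: w1:T, w2:T. ✓
w3: successors {w1, w5}; ◇◇¬p there: w1:T, w5:F. ✗
w4: successors {w0}; ◇◇¬p there: w0:T. ✓
w5: no successors, so □◇◇¬p holds vacuously. ✓
w6: successors {w0, w1, w6}; ◇◇¬p there: w0:T, w1:T, w6:T. ✓
— 6 worlds.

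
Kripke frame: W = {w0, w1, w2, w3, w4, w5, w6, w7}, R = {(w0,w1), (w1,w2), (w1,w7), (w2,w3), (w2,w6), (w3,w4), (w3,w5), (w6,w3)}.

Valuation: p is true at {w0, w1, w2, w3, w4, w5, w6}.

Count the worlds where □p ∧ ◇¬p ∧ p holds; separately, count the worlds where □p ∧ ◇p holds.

0 and 4

For □p ∧ ◇¬p ∧ p:
w0: □p ∧ ◇¬p is F, p is T. ✗
w1: □p ∧ ◇¬p is F, p is T. ✗
w2: □p ∧ ◇¬p is F, p is T. ✗
w3: □p ∧ ◇¬p is F, p is T. ✗
w4: □p ∧ ◇¬p is F, p is T. ✗
w5: □p ∧ ◇¬p is F, p is T. ✗
w6: □p ∧ ◇¬p is F, p is T. ✗
w7: □p ∧ ◇¬p is F, p is F. ✗
— 0 worlds.
For □p ∧ ◇p:
w0: □p is T, ◇p is T. ✓
w1: □p is F, ◇p is T. ✗
w2: □p is T, ◇p is T. ✓
w3: □p is T, ◇p is T. ✓
w4: □p is T, ◇p is F. ✗
w5: □p is T, ◇p is F. ✗
w6: □p is T, ◇p is T. ✓
w7: □p is T, ◇p is F. ✗
— 4 worlds.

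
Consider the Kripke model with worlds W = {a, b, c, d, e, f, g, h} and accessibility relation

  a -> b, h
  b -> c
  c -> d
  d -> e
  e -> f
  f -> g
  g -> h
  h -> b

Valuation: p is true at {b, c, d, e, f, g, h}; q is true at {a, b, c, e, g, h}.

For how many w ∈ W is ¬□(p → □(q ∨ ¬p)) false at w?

6

a: □(p → □(q ∨ ¬p)) is T. ✗
b: □(p → □(q ∨ ¬p)) is F. ✓
c: □(p → □(q ∨ ¬p)) is T. ✗
d: □(p → □(q ∨ ¬p)) is F. ✓
e: □(p → □(q ∨ ¬p)) is T. ✗
f: □(p → □(q ∨ ¬p)) is T. ✗
g: □(p → □(q ∨ ¬p)) is T. ✗
h: □(p → □(q ∨ ¬p)) is T. ✗
Satisfying worlds: {b, d}.
So ¬□(p → □(q ∨ ¬p)) fails at the other 6 worlds.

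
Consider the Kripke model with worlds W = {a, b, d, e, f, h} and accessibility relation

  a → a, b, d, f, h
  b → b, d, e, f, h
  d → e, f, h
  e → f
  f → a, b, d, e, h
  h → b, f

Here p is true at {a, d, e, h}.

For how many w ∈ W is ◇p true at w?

a: successors {a, b, d, f, h}; p there: a:T, b:F, d:T, f:F, h:T. ✓
b: successors {b, d, e, f, h}; p there: b:F, d:T, e:T, f:F, h:T. ✓
d: successors {e, f, h}; p there: e:T, f:F, h:T. ✓
e: successors {f}; p there: f:F. ✗
f: successors {a, b, d, e, h}; p there: a:T, b:F, d:T, e:T, h:T. ✓
h: successors {b, f}; p there: b:F, f:F. ✗
Satisfying worlds: {a, b, d, f}.

4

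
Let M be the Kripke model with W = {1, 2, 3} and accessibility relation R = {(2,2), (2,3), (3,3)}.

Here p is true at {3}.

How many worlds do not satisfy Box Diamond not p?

1: no successors, so Box Diamond not p holds vacuously. ✓
2: successors {2, 3}; Diamond not p there: 2:T, 3:F. ✗
3: successors {3}; Diamond not p there: 3:F. ✗
Satisfying worlds: {1}.
So Box Diamond not p fails at the other 2 worlds.

2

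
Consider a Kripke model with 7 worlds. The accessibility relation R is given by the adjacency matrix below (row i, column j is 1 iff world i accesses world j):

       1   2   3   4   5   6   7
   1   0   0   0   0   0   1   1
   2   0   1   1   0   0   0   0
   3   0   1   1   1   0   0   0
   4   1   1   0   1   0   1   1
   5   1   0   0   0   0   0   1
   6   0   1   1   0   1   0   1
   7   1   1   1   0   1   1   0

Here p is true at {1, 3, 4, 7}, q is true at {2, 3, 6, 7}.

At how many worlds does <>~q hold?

1: successors {6, 7}; ~q there: 6:F, 7:F. ✗
2: successors {2, 3}; ~q there: 2:F, 3:F. ✗
3: successors {2, 3, 4}; ~q there: 2:F, 3:F, 4:T. ✓
4: successors {1, 2, 4, 6, 7}; ~q there: 1:T, 2:F, 4:T, 6:F, 7:F. ✓
5: successors {1, 7}; ~q there: 1:T, 7:F. ✓
6: successors {2, 3, 5, 7}; ~q there: 2:F, 3:F, 5:T, 7:F. ✓
7: successors {1, 2, 3, 5, 6}; ~q there: 1:T, 2:F, 3:F, 5:T, 6:F. ✓
Satisfying worlds: {3, 4, 5, 6, 7}.

5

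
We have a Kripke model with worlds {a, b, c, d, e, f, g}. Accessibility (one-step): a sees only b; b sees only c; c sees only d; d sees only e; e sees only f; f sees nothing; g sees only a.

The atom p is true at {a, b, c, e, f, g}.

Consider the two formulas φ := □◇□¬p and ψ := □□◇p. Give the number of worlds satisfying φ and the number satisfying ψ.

3 and 5

For □◇□¬p:
a: successors {b}; ◇□¬p there: b:T. ✓
b: successors {c}; ◇□¬p there: c:F. ✗
c: successors {d}; ◇□¬p there: d:F. ✗
d: successors {e}; ◇□¬p there: e:T. ✓
e: successors {f}; ◇□¬p there: f:F. ✗
f: no successors, so □◇□¬p holds vacuously. ✓
g: successors {a}; ◇□¬p there: a:F. ✗
— 3 worlds.
For □□◇p:
a: successors {b}; □◇p there: b:F. ✗
b: successors {c}; □◇p there: c:T. ✓
c: successors {d}; □◇p there: d:T. ✓
d: successors {e}; □◇p there: e:F. ✗
e: successors {f}; □◇p there: f:T. ✓
f: no successors, so □□◇p holds vacuously. ✓
g: successors {a}; □◇p there: a:T. ✓
— 5 worlds.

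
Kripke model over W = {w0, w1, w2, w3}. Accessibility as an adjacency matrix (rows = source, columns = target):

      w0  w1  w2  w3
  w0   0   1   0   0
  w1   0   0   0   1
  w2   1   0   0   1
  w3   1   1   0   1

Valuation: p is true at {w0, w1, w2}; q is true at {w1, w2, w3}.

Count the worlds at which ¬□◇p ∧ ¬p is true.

1

w0: ¬□◇p is T, ¬p is F. ✗
w1: ¬□◇p is F, ¬p is F. ✗
w2: ¬□◇p is F, ¬p is F. ✗
w3: ¬□◇p is T, ¬p is T. ✓
Satisfying worlds: {w3}.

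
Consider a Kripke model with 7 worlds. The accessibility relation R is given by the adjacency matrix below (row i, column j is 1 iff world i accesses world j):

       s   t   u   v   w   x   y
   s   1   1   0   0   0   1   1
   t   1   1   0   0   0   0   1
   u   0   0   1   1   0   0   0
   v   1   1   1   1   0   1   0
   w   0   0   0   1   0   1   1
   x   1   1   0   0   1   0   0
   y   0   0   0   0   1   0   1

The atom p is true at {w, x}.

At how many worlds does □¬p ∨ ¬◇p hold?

2

s: □¬p is F, ¬◇p is F. ✗
t: □¬p is T, ¬◇p is T. ✓
u: □¬p is T, ¬◇p is T. ✓
v: □¬p is F, ¬◇p is F. ✗
w: □¬p is F, ¬◇p is F. ✗
x: □¬p is F, ¬◇p is F. ✗
y: □¬p is F, ¬◇p is F. ✗
Satisfying worlds: {t, u}.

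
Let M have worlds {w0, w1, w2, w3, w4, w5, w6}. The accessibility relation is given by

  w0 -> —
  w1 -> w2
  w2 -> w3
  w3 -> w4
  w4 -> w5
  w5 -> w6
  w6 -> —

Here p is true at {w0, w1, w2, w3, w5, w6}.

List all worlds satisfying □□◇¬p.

w0: no successors, so □□◇¬p holds vacuously. ✓
w1: successors {w2}; □◇¬p there: w2:T. ✓
w2: successors {w3}; □◇¬p there: w3:F. ✗
w3: successors {w4}; □◇¬p there: w4:F. ✗
w4: successors {w5}; □◇¬p there: w5:F. ✗
w5: successors {w6}; □◇¬p there: w6:T. ✓
w6: no successors, so □□◇¬p holds vacuously. ✓

{w0, w1, w5, w6}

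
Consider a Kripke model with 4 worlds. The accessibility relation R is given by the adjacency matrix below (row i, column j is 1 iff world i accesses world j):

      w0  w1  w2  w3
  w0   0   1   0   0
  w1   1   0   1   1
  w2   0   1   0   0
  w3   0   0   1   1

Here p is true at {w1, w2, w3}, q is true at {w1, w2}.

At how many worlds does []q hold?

2

w0: successors {w1}; q there: w1:T. ✓
w1: successors {w0, w2, w3}; q there: w0:F, w2:T, w3:F. ✗
w2: successors {w1}; q there: w1:T. ✓
w3: successors {w2, w3}; q there: w2:T, w3:F. ✗
Satisfying worlds: {w0, w2}.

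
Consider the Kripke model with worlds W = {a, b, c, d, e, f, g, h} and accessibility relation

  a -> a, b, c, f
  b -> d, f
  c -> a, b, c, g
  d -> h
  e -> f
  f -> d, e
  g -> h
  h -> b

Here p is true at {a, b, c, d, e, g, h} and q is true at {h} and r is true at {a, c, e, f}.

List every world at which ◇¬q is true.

a: successors {a, b, c, f}; ¬q there: a:T, b:T, c:T, f:T. ✓
b: successors {d, f}; ¬q there: d:T, f:T. ✓
c: successors {a, b, c, g}; ¬q there: a:T, b:T, c:T, g:T. ✓
d: successors {h}; ¬q there: h:F. ✗
e: successors {f}; ¬q there: f:T. ✓
f: successors {d, e}; ¬q there: d:T, e:T. ✓
g: successors {h}; ¬q there: h:F. ✗
h: successors {b}; ¬q there: b:T. ✓

{a, b, c, e, f, h}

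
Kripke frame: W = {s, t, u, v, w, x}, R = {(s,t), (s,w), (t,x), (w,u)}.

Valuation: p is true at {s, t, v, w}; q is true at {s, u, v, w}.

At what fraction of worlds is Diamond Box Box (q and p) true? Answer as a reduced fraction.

s: successors {t, w}; Box Box (q and p) there: t:T, w:T. ✓
t: successors {x}; Box Box (q and p) there: x:T. ✓
u: no successors, so Diamond Box Box (q and p) fails. ✗
v: no successors, so Diamond Box Box (q and p) fails. ✗
w: successors {u}; Box Box (q and p) there: u:T. ✓
x: no successors, so Diamond Box Box (q and p) fails. ✗
That's 3 of 6 worlds, so 3/6 = 1/2.

1/2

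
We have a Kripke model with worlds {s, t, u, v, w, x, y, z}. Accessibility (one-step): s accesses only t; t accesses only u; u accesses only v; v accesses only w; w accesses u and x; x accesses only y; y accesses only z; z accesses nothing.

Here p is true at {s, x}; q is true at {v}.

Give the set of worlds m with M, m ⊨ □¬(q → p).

{u, z}

s: successors {t}; ¬(q → p) there: t:F. ✗
t: successors {u}; ¬(q → p) there: u:F. ✗
u: successors {v}; ¬(q → p) there: v:T. ✓
v: successors {w}; ¬(q → p) there: w:F. ✗
w: successors {u, x}; ¬(q → p) there: u:F, x:F. ✗
x: successors {y}; ¬(q → p) there: y:F. ✗
y: successors {z}; ¬(q → p) there: z:F. ✗
z: no successors, so □¬(q → p) holds vacuously. ✓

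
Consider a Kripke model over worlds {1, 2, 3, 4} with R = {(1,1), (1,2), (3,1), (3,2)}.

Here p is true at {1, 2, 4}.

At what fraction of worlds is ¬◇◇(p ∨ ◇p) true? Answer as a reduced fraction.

1/2

1: ◇◇(p ∨ ◇p) is T. ✗
2: ◇◇(p ∨ ◇p) is F. ✓
3: ◇◇(p ∨ ◇p) is T. ✗
4: ◇◇(p ∨ ◇p) is F. ✓
That's 2 of 4 worlds, so 2/4 = 1/2.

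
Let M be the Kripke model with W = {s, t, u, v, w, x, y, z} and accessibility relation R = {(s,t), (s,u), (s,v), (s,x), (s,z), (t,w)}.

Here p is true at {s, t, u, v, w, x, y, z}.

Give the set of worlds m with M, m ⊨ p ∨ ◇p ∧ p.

{s, t, u, v, w, x, y, z}

s: p is T, ◇p ∧ p is T. ✓
t: p is T, ◇p ∧ p is T. ✓
u: p is T, ◇p ∧ p is F. ✓
v: p is T, ◇p ∧ p is F. ✓
w: p is T, ◇p ∧ p is F. ✓
x: p is T, ◇p ∧ p is F. ✓
y: p is T, ◇p ∧ p is F. ✓
z: p is T, ◇p ∧ p is F. ✓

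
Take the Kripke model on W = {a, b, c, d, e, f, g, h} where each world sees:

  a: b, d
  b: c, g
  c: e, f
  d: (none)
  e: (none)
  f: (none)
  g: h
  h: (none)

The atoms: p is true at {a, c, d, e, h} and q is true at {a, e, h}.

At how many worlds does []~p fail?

4

a: successors {b, d}; ~p there: b:T, d:F. ✗
b: successors {c, g}; ~p there: c:F, g:T. ✗
c: successors {e, f}; ~p there: e:F, f:T. ✗
d: no successors, so []~p holds vacuously. ✓
e: no successors, so []~p holds vacuously. ✓
f: no successors, so []~p holds vacuously. ✓
g: successors {h}; ~p there: h:F. ✗
h: no successors, so []~p holds vacuously. ✓
Satisfying worlds: {d, e, f, h}.
So []~p fails at the other 4 worlds.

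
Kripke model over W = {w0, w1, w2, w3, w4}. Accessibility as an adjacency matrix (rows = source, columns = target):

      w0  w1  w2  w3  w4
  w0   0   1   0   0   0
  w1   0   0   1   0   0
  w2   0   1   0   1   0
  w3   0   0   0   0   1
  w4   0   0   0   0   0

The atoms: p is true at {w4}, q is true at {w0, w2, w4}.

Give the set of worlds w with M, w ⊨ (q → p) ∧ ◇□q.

{w3}

w0: q → p is F, ◇□q is T. ✗
w1: q → p is T, ◇□q is F. ✗
w2: q → p is F, ◇□q is T. ✗
w3: q → p is T, ◇□q is T. ✓
w4: q → p is T, ◇□q is F. ✗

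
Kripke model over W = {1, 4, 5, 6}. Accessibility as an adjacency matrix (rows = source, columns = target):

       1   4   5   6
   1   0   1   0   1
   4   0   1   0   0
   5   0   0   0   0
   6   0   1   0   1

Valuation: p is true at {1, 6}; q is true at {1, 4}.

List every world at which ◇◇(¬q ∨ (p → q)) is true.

1: successors {4, 6}; ◇(¬q ∨ (p → q)) there: 4:T, 6:T. ✓
4: successors {4}; ◇(¬q ∨ (p → q)) there: 4:T. ✓
5: no successors, so ◇◇(¬q ∨ (p → q)) fails. ✗
6: successors {4, 6}; ◇(¬q ∨ (p → q)) there: 4:T, 6:T. ✓

{1, 4, 6}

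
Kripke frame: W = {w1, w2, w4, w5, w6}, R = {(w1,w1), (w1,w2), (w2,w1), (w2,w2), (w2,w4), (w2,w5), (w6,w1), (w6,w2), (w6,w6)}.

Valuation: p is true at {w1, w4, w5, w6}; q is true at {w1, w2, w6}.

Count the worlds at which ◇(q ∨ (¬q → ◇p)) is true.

3

w1: successors {w1, w2}; q ∨ (¬q → ◇p) there: w1:T, w2:T. ✓
w2: successors {w1, w2, w4, w5}; q ∨ (¬q → ◇p) there: w1:T, w2:T, w4:F, w5:F. ✓
w4: no successors, so ◇(q ∨ (¬q → ◇p)) fails. ✗
w5: no successors, so ◇(q ∨ (¬q → ◇p)) fails. ✗
w6: successors {w1, w2, w6}; q ∨ (¬q → ◇p) there: w1:T, w2:T, w6:T. ✓
Satisfying worlds: {w1, w2, w6}.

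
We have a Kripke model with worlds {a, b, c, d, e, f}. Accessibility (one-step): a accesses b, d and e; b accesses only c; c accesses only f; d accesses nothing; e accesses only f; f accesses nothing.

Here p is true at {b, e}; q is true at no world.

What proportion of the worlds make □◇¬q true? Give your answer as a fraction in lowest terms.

1/2

a: successors {b, d, e}; ◇¬q there: b:T, d:F, e:T. ✗
b: successors {c}; ◇¬q there: c:T. ✓
c: successors {f}; ◇¬q there: f:F. ✗
d: no successors, so □◇¬q holds vacuously. ✓
e: successors {f}; ◇¬q there: f:F. ✗
f: no successors, so □◇¬q holds vacuously. ✓
That's 3 of 6 worlds, so 3/6 = 1/2.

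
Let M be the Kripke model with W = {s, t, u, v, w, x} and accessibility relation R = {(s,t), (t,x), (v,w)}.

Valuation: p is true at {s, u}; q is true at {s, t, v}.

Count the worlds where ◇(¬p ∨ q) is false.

s: successors {t}; ¬p ∨ q there: t:T. ✓
t: successors {x}; ¬p ∨ q there: x:T. ✓
u: no successors, so ◇(¬p ∨ q) fails. ✗
v: successors {w}; ¬p ∨ q there: w:T. ✓
w: no successors, so ◇(¬p ∨ q) fails. ✗
x: no successors, so ◇(¬p ∨ q) fails. ✗
Satisfying worlds: {s, t, v}.
So ◇(¬p ∨ q) fails at the other 3 worlds.

3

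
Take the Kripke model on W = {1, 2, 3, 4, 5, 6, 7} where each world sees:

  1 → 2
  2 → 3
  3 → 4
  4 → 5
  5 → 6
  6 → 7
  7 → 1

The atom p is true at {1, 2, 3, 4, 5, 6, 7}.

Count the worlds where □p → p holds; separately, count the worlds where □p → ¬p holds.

7 and 0

For □p → p:
1: □p is T, p is T. ✓
2: □p is T, p is T. ✓
3: □p is T, p is T. ✓
4: □p is T, p is T. ✓
5: □p is T, p is T. ✓
6: □p is T, p is T. ✓
7: □p is T, p is T. ✓
— 7 worlds.
For □p → ¬p:
1: □p is T, ¬p is F. ✗
2: □p is T, ¬p is F. ✗
3: □p is T, ¬p is F. ✗
4: □p is T, ¬p is F. ✗
5: □p is T, ¬p is F. ✗
6: □p is T, ¬p is F. ✗
7: □p is T, ¬p is F. ✗
— 0 worlds.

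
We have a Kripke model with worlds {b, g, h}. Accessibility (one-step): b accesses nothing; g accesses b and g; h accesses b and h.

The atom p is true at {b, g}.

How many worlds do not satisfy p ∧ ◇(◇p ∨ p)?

b: p is T, ◇(◇p ∨ p) is F. ✗
g: p is T, ◇(◇p ∨ p) is T. ✓
h: p is F, ◇(◇p ∨ p) is T. ✗
Satisfying worlds: {g}.
So p ∧ ◇(◇p ∨ p) fails at the other 2 worlds.

2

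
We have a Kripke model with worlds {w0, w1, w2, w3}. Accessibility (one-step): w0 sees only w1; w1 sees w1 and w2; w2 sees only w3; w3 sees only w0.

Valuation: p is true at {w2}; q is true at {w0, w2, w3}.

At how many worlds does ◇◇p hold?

2

w0: successors {w1}; ◇p there: w1:T. ✓
w1: successors {w1, w2}; ◇p there: w1:T, w2:F. ✓
w2: successors {w3}; ◇p there: w3:F. ✗
w3: successors {w0}; ◇p there: w0:F. ✗
Satisfying worlds: {w0, w1}.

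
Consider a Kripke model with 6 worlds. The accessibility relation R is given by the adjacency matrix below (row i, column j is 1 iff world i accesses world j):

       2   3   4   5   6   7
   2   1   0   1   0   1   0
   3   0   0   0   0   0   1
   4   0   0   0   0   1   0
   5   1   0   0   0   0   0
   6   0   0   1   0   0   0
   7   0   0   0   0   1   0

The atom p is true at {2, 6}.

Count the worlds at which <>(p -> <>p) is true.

4

2: successors {2, 4, 6}; p -> <>p there: 2:T, 4:T, 6:F. ✓
3: successors {7}; p -> <>p there: 7:T. ✓
4: successors {6}; p -> <>p there: 6:F. ✗
5: successors {2}; p -> <>p there: 2:T. ✓
6: successors {4}; p -> <>p there: 4:T. ✓
7: successors {6}; p -> <>p there: 6:F. ✗
Satisfying worlds: {2, 3, 5, 6}.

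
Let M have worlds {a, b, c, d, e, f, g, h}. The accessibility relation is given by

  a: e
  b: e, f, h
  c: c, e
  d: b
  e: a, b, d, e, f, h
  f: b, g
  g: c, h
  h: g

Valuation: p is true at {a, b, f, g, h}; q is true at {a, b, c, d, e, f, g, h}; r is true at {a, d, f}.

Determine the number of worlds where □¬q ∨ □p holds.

a: □¬q is F, □p is F. ✗
b: □¬q is F, □p is F. ✗
c: □¬q is F, □p is F. ✗
d: □¬q is F, □p is T. ✓
e: □¬q is F, □p is F. ✗
f: □¬q is F, □p is T. ✓
g: □¬q is F, □p is F. ✗
h: □¬q is F, □p is T. ✓
Satisfying worlds: {d, f, h}.

3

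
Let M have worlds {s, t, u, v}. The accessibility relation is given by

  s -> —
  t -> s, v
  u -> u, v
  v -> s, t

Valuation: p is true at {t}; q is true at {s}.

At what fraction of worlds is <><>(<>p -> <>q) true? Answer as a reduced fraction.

3/4

s: no successors, so <><>(<>p -> <>q) fails. ✗
t: successors {s, v}; <>(<>p -> <>q) there: s:F, v:T. ✓
u: successors {u, v}; <>(<>p -> <>q) there: u:T, v:T. ✓
v: successors {s, t}; <>(<>p -> <>q) there: s:F, t:T. ✓
That's 3 of 4 worlds, so 3/4.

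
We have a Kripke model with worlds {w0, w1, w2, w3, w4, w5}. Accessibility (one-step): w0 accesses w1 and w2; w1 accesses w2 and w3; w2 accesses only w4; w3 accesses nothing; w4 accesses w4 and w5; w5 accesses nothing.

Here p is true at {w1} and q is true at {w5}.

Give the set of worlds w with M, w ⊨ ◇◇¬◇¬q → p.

{w1, w3, w5}

w0: ◇◇¬◇¬q is T, p is F. ✗
w1: ◇◇¬◇¬q is F, p is T. ✓
w2: ◇◇¬◇¬q is T, p is F. ✗
w3: ◇◇¬◇¬q is F, p is F. ✓
w4: ◇◇¬◇¬q is T, p is F. ✗
w5: ◇◇¬◇¬q is F, p is F. ✓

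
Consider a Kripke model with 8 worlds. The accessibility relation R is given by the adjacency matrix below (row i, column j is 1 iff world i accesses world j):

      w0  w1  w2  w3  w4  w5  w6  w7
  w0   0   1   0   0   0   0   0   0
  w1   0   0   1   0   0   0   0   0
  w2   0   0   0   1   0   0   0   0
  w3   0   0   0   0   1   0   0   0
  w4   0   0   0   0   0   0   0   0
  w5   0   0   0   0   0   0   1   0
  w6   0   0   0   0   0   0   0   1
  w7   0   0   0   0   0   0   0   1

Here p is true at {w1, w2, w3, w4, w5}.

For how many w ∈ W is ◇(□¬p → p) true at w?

w0: successors {w1}; □¬p → p there: w1:T. ✓
w1: successors {w2}; □¬p → p there: w2:T. ✓
w2: successors {w3}; □¬p → p there: w3:T. ✓
w3: successors {w4}; □¬p → p there: w4:T. ✓
w4: no successors, so ◇(□¬p → p) fails. ✗
w5: successors {w6}; □¬p → p there: w6:F. ✗
w6: successors {w7}; □¬p → p there: w7:F. ✗
w7: successors {w7}; □¬p → p there: w7:F. ✗
Satisfying worlds: {w0, w1, w2, w3}.

4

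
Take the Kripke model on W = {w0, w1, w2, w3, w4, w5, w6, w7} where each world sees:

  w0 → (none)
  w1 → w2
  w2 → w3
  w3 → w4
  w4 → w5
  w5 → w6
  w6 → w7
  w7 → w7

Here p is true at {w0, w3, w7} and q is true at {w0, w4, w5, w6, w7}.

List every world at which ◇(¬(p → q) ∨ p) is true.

{w2, w6, w7}

w0: no successors, so ◇(¬(p → q) ∨ p) fails. ✗
w1: successors {w2}; ¬(p → q) ∨ p there: w2:F. ✗
w2: successors {w3}; ¬(p → q) ∨ p there: w3:T. ✓
w3: successors {w4}; ¬(p → q) ∨ p there: w4:F. ✗
w4: successors {w5}; ¬(p → q) ∨ p there: w5:F. ✗
w5: successors {w6}; ¬(p → q) ∨ p there: w6:F. ✗
w6: successors {w7}; ¬(p → q) ∨ p there: w7:T. ✓
w7: successors {w7}; ¬(p → q) ∨ p there: w7:T. ✓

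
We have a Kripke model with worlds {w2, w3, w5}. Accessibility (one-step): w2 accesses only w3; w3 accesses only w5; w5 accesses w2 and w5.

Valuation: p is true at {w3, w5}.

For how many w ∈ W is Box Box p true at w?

w2: successors {w3}; Box p there: w3:T. ✓
w3: successors {w5}; Box p there: w5:F. ✗
w5: successors {w2, w5}; Box p there: w2:T, w5:F. ✗
Satisfying worlds: {w2}.

1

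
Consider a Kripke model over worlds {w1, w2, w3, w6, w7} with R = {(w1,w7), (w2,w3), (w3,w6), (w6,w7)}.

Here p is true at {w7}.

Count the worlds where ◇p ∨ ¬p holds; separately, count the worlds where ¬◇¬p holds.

For ◇p ∨ ¬p:
w1: ◇p is T, ¬p is T. ✓
w2: ◇p is F, ¬p is T. ✓
w3: ◇p is F, ¬p is T. ✓
w6: ◇p is T, ¬p is T. ✓
w7: ◇p is F, ¬p is F. ✗
— 4 worlds.
For ¬◇¬p:
w1: ◇¬p is F. ✓
w2: ◇¬p is T. ✗
w3: ◇¬p is T. ✗
w6: ◇¬p is F. ✓
w7: ◇¬p is F. ✓
— 3 worlds.

4 and 3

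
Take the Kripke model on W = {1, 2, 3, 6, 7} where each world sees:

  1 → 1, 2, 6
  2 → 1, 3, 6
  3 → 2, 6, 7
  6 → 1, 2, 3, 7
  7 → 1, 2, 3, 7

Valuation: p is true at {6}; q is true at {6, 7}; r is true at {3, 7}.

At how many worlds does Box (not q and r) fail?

1: successors {1, 2, 6}; not q and r there: 1:F, 2:F, 6:F. ✗
2: successors {1, 3, 6}; not q and r there: 1:F, 3:T, 6:F. ✗
3: successors {2, 6, 7}; not q and r there: 2:F, 6:F, 7:F. ✗
6: successors {1, 2, 3, 7}; not q and r there: 1:F, 2:F, 3:T, 7:F. ✗
7: successors {1, 2, 3, 7}; not q and r there: 1:F, 2:F, 3:T, 7:F. ✗
Satisfying worlds: ∅.
So Box (not q and r) fails at the other 5 worlds.

5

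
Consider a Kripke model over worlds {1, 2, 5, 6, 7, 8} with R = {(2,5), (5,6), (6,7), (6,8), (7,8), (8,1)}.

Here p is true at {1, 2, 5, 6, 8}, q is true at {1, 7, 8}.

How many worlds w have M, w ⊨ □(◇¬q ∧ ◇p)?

2

1: no successors, so □(◇¬q ∧ ◇p) holds vacuously. ✓
2: successors {5}; ◇¬q ∧ ◇p there: 5:T. ✓
5: successors {6}; ◇¬q ∧ ◇p there: 6:F. ✗
6: successors {7, 8}; ◇¬q ∧ ◇p there: 7:F, 8:F. ✗
7: successors {8}; ◇¬q ∧ ◇p there: 8:F. ✗
8: successors {1}; ◇¬q ∧ ◇p there: 1:F. ✗
Satisfying worlds: {1, 2}.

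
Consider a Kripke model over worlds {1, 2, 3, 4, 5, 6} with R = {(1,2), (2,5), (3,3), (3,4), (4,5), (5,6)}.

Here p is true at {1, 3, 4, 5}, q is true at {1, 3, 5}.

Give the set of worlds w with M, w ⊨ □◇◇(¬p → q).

{6}

1: successors {2}; ◇◇(¬p → q) there: 2:F. ✗
2: successors {5}; ◇◇(¬p → q) there: 5:F. ✗
3: successors {3, 4}; ◇◇(¬p → q) there: 3:T, 4:F. ✗
4: successors {5}; ◇◇(¬p → q) there: 5:F. ✗
5: successors {6}; ◇◇(¬p → q) there: 6:F. ✗
6: no successors, so □◇◇(¬p → q) holds vacuously. ✓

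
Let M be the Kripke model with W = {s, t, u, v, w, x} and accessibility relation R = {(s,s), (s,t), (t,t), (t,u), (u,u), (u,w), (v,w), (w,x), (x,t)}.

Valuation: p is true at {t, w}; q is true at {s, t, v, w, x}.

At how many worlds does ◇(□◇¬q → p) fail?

s: successors {s, t}; □◇¬q → p there: s:T, t:T. ✓
t: successors {t, u}; □◇¬q → p there: t:T, u:T. ✓
u: successors {u, w}; □◇¬q → p there: u:T, w:T. ✓
v: successors {w}; □◇¬q → p there: w:T. ✓
w: successors {x}; □◇¬q → p there: x:F. ✗
x: successors {t}; □◇¬q → p there: t:T. ✓
Satisfying worlds: {s, t, u, v, x}.
So ◇(□◇¬q → p) fails at the other 1 world.

1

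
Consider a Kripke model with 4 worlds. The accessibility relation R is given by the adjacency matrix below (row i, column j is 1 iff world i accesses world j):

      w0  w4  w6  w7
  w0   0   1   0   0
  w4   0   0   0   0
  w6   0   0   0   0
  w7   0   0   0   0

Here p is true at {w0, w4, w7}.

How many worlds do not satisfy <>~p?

w0: successors {w4}; ~p there: w4:F. ✗
w4: no successors, so <>~p fails. ✗
w6: no successors, so <>~p fails. ✗
w7: no successors, so <>~p fails. ✗
Satisfying worlds: ∅.
So <>~p fails at the other 4 worlds.

4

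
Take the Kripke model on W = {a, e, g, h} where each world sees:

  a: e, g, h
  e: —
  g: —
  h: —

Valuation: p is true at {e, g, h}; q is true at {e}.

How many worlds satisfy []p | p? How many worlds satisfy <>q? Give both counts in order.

4 and 1

For []p | p:
a: []p is T, p is F. ✓
e: []p is T, p is T. ✓
g: []p is T, p is T. ✓
h: []p is T, p is T. ✓
— 4 worlds.
For <>q:
a: successors {e, g, h}; q there: e:T, g:F, h:F. ✓
e: no successors, so <>q fails. ✗
g: no successors, so <>q fails. ✗
h: no successors, so <>q fails. ✗
— 1 world.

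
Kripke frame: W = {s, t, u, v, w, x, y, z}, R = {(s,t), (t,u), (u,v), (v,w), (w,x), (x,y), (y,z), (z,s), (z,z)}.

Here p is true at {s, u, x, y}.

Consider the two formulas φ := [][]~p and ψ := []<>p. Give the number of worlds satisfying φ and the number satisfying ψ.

For [][]~p:
s: successors {t}; []~p there: t:F. ✗
t: successors {u}; []~p there: u:T. ✓
u: successors {v}; []~p there: v:T. ✓
v: successors {w}; []~p there: w:F. ✗
w: successors {x}; []~p there: x:F. ✗
x: successors {y}; []~p there: y:T. ✓
y: successors {z}; []~p there: z:F. ✗
z: successors {s, z}; []~p there: s:T, z:F. ✗
— 3 worlds.
For []<>p:
s: successors {t}; <>p there: t:T. ✓
t: successors {u}; <>p there: u:F. ✗
u: successors {v}; <>p there: v:F. ✗
v: successors {w}; <>p there: w:T. ✓
w: successors {x}; <>p there: x:T. ✓
x: successors {y}; <>p there: y:F. ✗
y: successors {z}; <>p there: z:T. ✓
z: successors {s, z}; <>p there: s:F, z:T. ✗
— 4 worlds.

3 and 4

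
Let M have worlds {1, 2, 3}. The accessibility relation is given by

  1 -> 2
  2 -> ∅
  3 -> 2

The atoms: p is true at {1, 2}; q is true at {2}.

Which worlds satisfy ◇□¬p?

{1, 3}

1: successors {2}; □¬p there: 2:T. ✓
2: no successors, so ◇□¬p fails. ✗
3: successors {2}; □¬p there: 2:T. ✓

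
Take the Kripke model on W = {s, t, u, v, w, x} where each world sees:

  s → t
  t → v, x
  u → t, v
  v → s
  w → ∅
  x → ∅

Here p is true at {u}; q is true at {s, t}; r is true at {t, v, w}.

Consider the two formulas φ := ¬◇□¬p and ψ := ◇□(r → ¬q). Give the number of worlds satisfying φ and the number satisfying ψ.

2 and 3

For ¬◇□¬p:
s: ◇□¬p is T. ✗
t: ◇□¬p is T. ✗
u: ◇□¬p is T. ✗
v: ◇□¬p is T. ✗
w: ◇□¬p is F. ✓
x: ◇□¬p is F. ✓
— 2 worlds.
For ◇□(r → ¬q):
s: successors {t}; □(r → ¬q) there: t:T. ✓
t: successors {v, x}; □(r → ¬q) there: v:T, x:T. ✓
u: successors {t, v}; □(r → ¬q) there: t:T, v:T. ✓
v: successors {s}; □(r → ¬q) there: s:F. ✗
w: no successors, so ◇□(r → ¬q) fails. ✗
x: no successors, so ◇□(r → ¬q) fails. ✗
— 3 worlds.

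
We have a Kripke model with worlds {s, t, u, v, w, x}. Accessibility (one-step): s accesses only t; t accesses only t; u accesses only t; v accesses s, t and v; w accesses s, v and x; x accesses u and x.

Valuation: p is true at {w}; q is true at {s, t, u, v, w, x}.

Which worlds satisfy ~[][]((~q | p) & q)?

{s, t, u, v, w, x}

s: [][]((~q | p) & q) is F. ✓
t: [][]((~q | p) & q) is F. ✓
u: [][]((~q | p) & q) is F. ✓
v: [][]((~q | p) & q) is F. ✓
w: [][]((~q | p) & q) is F. ✓
x: [][]((~q | p) & q) is F. ✓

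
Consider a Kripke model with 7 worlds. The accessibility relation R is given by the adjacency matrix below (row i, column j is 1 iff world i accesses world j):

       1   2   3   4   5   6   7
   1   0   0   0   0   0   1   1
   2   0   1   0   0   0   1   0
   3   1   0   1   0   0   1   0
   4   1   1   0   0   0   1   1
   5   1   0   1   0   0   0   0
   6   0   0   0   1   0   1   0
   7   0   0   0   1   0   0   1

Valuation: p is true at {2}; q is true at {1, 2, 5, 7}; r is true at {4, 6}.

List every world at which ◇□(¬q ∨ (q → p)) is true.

{1, 2, 3, 4, 6}

1: successors {6, 7}; □(¬q ∨ (q → p)) there: 6:T, 7:F. ✓
2: successors {2, 6}; □(¬q ∨ (q → p)) there: 2:T, 6:T. ✓
3: successors {1, 3, 6}; □(¬q ∨ (q → p)) there: 1:F, 3:F, 6:T. ✓
4: successors {1, 2, 6, 7}; □(¬q ∨ (q → p)) there: 1:F, 2:T, 6:T, 7:F. ✓
5: successors {1, 3}; □(¬q ∨ (q → p)) there: 1:F, 3:F. ✗
6: successors {4, 6}; □(¬q ∨ (q → p)) there: 4:F, 6:T. ✓
7: successors {4, 7}; □(¬q ∨ (q → p)) there: 4:F, 7:F. ✗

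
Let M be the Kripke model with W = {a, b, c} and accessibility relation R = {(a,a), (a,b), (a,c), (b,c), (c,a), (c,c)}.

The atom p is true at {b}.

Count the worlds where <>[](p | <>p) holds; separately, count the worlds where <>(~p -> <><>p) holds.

0 and 3

For <>[](p | <>p):
a: successors {a, b, c}; [](p | <>p) there: a:F, b:F, c:F. ✗
b: successors {c}; [](p | <>p) there: c:F. ✗
c: successors {a, c}; [](p | <>p) there: a:F, c:F. ✗
— 0 worlds.
For <>(~p -> <><>p):
a: successors {a, b, c}; ~p -> <><>p there: a:T, b:T, c:T. ✓
b: successors {c}; ~p -> <><>p there: c:T. ✓
c: successors {a, c}; ~p -> <><>p there: a:T, c:T. ✓
— 3 worlds.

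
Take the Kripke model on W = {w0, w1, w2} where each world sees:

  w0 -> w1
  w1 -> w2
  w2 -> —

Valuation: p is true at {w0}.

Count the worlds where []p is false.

2

w0: successors {w1}; p there: w1:F. ✗
w1: successors {w2}; p there: w2:F. ✗
w2: no successors, so []p holds vacuously. ✓
Satisfying worlds: {w2}.
So []p fails at the other 2 worlds.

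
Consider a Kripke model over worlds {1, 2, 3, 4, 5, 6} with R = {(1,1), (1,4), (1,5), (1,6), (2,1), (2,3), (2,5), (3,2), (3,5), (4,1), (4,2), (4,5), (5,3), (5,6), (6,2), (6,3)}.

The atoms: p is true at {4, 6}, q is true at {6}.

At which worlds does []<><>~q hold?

{1, 2, 3, 4, 5, 6}

1: successors {1, 4, 5, 6}; <><>~q there: 1:T, 4:T, 5:T, 6:T. ✓
2: successors {1, 3, 5}; <><>~q there: 1:T, 3:T, 5:T. ✓
3: successors {2, 5}; <><>~q there: 2:T, 5:T. ✓
4: successors {1, 2, 5}; <><>~q there: 1:T, 2:T, 5:T. ✓
5: successors {3, 6}; <><>~q there: 3:T, 6:T. ✓
6: successors {2, 3}; <><>~q there: 2:T, 3:T. ✓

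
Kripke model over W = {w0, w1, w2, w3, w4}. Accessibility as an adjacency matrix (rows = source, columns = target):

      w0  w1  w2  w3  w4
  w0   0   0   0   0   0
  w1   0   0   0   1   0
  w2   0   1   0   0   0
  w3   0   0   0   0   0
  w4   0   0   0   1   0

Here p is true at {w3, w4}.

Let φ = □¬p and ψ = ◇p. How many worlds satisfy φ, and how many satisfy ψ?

For □¬p:
w0: no successors, so □¬p holds vacuously. ✓
w1: successors {w3}; ¬p there: w3:F. ✗
w2: successors {w1}; ¬p there: w1:T. ✓
w3: no successors, so □¬p holds vacuously. ✓
w4: successors {w3}; ¬p there: w3:F. ✗
— 3 worlds.
For ◇p:
w0: no successors, so ◇p fails. ✗
w1: successors {w3}; p there: w3:T. ✓
w2: successors {w1}; p there: w1:F. ✗
w3: no successors, so ◇p fails. ✗
w4: successors {w3}; p there: w3:T. ✓
— 2 worlds.

3 and 2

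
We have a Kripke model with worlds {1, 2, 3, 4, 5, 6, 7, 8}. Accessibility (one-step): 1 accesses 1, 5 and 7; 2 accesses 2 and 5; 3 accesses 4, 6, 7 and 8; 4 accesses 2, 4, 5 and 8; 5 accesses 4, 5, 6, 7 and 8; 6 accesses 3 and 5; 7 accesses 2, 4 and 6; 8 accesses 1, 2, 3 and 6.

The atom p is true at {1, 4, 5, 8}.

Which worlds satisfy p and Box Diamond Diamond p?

1: p is T, Box Diamond Diamond p is T. ✓
2: p is F, Box Diamond Diamond p is T. ✗
3: p is F, Box Diamond Diamond p is T. ✗
4: p is T, Box Diamond Diamond p is T. ✓
5: p is T, Box Diamond Diamond p is T. ✓
6: p is F, Box Diamond Diamond p is T. ✗
7: p is F, Box Diamond Diamond p is T. ✗
8: p is T, Box Diamond Diamond p is T. ✓

{1, 4, 5, 8}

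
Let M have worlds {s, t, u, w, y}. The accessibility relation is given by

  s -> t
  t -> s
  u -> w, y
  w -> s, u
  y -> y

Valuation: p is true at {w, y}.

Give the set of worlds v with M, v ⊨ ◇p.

s: successors {t}; p there: t:F. ✗
t: successors {s}; p there: s:F. ✗
u: successors {w, y}; p there: w:T, y:T. ✓
w: successors {s, u}; p there: s:F, u:F. ✗
y: successors {y}; p there: y:T. ✓

{u, y}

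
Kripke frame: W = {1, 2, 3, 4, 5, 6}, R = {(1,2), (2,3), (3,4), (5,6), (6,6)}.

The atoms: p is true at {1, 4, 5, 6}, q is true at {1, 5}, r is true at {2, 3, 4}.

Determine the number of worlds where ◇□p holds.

1: successors {2}; □p there: 2:F. ✗
2: successors {3}; □p there: 3:T. ✓
3: successors {4}; □p there: 4:T. ✓
4: no successors, so ◇□p fails. ✗
5: successors {6}; □p there: 6:T. ✓
6: successors {6}; □p there: 6:T. ✓
Satisfying worlds: {2, 3, 5, 6}.

4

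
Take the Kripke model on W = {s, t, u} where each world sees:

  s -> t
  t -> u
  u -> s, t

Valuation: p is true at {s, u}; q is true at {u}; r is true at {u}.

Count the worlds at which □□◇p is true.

s: successors {t}; □◇p there: t:T. ✓
t: successors {u}; □◇p there: u:F. ✗
u: successors {s, t}; □◇p there: s:T, t:T. ✓
Satisfying worlds: {s, u}.

2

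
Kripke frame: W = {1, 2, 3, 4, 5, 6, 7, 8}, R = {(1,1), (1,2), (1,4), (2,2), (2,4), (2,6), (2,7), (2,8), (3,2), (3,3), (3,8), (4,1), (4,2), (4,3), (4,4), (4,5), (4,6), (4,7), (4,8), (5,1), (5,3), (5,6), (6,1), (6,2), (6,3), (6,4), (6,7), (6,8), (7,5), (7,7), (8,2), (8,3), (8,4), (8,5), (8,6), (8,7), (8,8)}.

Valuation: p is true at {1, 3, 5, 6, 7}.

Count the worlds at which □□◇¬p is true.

1: successors {1, 2, 4}; □◇¬p there: 1:T, 2:F, 4:F. ✗
2: successors {2, 4, 6, 7, 8}; □◇¬p there: 2:F, 4:F, 6:F, 7:F, 8:F. ✗
3: successors {2, 3, 8}; □◇¬p there: 2:F, 3:T, 8:F. ✗
4: successors {1, 2, 3, 4, 5, 6, 7, 8}; □◇¬p there: 1:T, 2:F, 3:T, 4:F, 5:T, 6:F, 7:F, 8:F. ✗
5: successors {1, 3, 6}; □◇¬p there: 1:T, 3:T, 6:F. ✗
6: successors {1, 2, 3, 4, 7, 8}; □◇¬p there: 1:T, 2:F, 3:T, 4:F, 7:F, 8:F. ✗
7: successors {5, 7}; □◇¬p there: 5:T, 7:F. ✗
8: successors {2, 3, 4, 5, 6, 7, 8}; □◇¬p there: 2:F, 3:T, 4:F, 5:T, 6:F, 7:F, 8:F. ✗
Satisfying worlds: ∅.

0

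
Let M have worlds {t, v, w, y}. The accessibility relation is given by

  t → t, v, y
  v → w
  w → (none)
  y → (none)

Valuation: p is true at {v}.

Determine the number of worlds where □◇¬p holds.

2

t: successors {t, v, y}; ◇¬p there: t:T, v:T, y:F. ✗
v: successors {w}; ◇¬p there: w:F. ✗
w: no successors, so □◇¬p holds vacuously. ✓
y: no successors, so □◇¬p holds vacuously. ✓
Satisfying worlds: {w, y}.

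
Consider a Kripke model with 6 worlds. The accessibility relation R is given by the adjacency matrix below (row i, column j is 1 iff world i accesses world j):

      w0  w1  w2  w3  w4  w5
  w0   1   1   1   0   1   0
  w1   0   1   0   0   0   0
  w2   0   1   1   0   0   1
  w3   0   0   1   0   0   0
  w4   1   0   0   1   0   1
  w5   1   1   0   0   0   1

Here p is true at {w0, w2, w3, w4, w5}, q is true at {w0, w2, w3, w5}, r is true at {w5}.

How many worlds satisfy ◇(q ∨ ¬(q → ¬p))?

5

w0: successors {w0, w1, w2, w4}; q ∨ ¬(q → ¬p) there: w0:T, w1:F, w2:T, w4:F. ✓
w1: successors {w1}; q ∨ ¬(q → ¬p) there: w1:F. ✗
w2: successors {w1, w2, w5}; q ∨ ¬(q → ¬p) there: w1:F, w2:T, w5:T. ✓
w3: successors {w2}; q ∨ ¬(q → ¬p) there: w2:T. ✓
w4: successors {w0, w3, w5}; q ∨ ¬(q → ¬p) there: w0:T, w3:T, w5:T. ✓
w5: successors {w0, w1, w5}; q ∨ ¬(q → ¬p) there: w0:T, w1:F, w5:T. ✓
Satisfying worlds: {w0, w2, w3, w4, w5}.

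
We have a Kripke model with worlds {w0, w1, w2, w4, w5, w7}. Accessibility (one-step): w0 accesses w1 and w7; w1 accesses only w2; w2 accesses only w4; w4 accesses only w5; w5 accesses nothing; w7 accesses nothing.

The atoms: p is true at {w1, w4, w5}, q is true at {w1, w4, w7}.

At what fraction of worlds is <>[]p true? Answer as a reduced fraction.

w0: successors {w1, w7}; []p there: w1:F, w7:T. ✓
w1: successors {w2}; []p there: w2:T. ✓
w2: successors {w4}; []p there: w4:T. ✓
w4: successors {w5}; []p there: w5:T. ✓
w5: no successors, so <>[]p fails. ✗
w7: no successors, so <>[]p fails. ✗
That's 4 of 6 worlds, so 4/6 = 2/3.

2/3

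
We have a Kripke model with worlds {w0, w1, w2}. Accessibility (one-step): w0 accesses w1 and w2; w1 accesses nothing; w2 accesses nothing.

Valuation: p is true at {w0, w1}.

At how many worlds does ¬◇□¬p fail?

w0: ◇□¬p is T. ✗
w1: ◇□¬p is F. ✓
w2: ◇□¬p is F. ✓
Satisfying worlds: {w1, w2}.
So ¬◇□¬p fails at the other 1 world.

1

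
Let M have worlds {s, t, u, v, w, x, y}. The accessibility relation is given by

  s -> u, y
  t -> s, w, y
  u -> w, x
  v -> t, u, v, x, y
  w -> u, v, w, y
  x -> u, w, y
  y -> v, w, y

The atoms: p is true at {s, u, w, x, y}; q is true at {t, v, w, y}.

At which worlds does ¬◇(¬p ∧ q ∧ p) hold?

s: ◇(¬p ∧ q ∧ p) is F. ✓
t: ◇(¬p ∧ q ∧ p) is F. ✓
u: ◇(¬p ∧ q ∧ p) is F. ✓
v: ◇(¬p ∧ q ∧ p) is F. ✓
w: ◇(¬p ∧ q ∧ p) is F. ✓
x: ◇(¬p ∧ q ∧ p) is F. ✓
y: ◇(¬p ∧ q ∧ p) is F. ✓

{s, t, u, v, w, x, y}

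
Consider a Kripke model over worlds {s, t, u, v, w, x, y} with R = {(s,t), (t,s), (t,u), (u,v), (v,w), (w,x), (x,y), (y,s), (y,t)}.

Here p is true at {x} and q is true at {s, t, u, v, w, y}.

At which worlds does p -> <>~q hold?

{s, t, u, v, w, y}

s: p is F, <>~q is F. ✓
t: p is F, <>~q is F. ✓
u: p is F, <>~q is F. ✓
v: p is F, <>~q is F. ✓
w: p is F, <>~q is T. ✓
x: p is T, <>~q is F. ✗
y: p is F, <>~q is F. ✓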